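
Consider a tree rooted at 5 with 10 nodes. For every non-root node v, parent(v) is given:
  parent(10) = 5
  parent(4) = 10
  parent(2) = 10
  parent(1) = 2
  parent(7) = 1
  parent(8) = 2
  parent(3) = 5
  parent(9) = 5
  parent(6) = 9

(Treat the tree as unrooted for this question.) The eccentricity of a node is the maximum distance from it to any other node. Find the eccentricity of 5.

4

A farthest node from 5 is 7.
The path 5-10-2-1-7 has 4 edges.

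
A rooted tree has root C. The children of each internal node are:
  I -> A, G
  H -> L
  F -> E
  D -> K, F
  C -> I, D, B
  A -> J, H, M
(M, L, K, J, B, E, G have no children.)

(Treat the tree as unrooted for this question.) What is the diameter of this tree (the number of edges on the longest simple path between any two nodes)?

7

A longest path is E-F-D-C-I-A-H-L, with 7 edges.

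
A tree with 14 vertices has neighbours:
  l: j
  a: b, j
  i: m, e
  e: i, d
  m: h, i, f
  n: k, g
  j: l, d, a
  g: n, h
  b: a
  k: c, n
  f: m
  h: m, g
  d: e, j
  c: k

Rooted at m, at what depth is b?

m → i → e → d → j → a → b — 6 edges.

6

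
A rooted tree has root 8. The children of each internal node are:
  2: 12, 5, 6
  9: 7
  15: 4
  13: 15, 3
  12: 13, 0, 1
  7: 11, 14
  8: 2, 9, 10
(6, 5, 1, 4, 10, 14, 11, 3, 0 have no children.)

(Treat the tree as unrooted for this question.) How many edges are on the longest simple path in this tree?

8

A longest path is 11 – 7 – 9 – 8 – 2 – 12 – 13 – 15 – 4, with 8 edges.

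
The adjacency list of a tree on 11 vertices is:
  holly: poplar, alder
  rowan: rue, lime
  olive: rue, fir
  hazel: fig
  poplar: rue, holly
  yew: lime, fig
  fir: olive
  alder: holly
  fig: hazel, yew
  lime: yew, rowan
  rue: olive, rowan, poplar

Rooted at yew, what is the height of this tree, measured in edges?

The longest root-to-leaf path is yew–lime–rowan–rue–poplar–holly–alder (6 edges).

6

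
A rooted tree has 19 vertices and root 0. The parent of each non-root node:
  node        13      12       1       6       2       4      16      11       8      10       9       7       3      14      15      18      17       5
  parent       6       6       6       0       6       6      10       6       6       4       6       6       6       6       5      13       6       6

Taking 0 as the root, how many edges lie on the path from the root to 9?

Climbing from 9 to the root: 9 → 6 → 0. That's 2 steps.

2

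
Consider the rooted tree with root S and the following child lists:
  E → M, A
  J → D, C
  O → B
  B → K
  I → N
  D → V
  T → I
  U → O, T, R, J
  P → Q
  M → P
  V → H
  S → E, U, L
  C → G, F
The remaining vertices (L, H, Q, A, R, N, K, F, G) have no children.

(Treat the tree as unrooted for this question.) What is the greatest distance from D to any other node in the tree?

7

A farthest node from D is Q.
The path D–J–U–S–E–M–P–Q has 7 edges.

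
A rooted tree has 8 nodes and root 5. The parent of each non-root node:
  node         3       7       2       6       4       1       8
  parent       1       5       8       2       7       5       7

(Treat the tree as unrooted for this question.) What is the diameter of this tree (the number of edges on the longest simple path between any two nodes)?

BFS from 3 reaches 6 last, at distance 6; BFS from 6 confirms no node is farther.
Path: 3–1–5–7–8–2–6.

6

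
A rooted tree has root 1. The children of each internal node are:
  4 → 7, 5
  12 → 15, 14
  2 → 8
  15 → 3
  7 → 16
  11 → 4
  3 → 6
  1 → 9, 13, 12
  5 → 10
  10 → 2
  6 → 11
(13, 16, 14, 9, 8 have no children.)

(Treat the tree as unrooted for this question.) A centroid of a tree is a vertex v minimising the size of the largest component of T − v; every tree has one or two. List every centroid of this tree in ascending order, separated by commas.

6, 11

Removing 11 splits the tree into components of sizes 8, 7; the largest is 8 ≤ ⌊16/2⌋ = 8.
Its neighbour 6 also leaves a largest component of size 8, so both are centroids.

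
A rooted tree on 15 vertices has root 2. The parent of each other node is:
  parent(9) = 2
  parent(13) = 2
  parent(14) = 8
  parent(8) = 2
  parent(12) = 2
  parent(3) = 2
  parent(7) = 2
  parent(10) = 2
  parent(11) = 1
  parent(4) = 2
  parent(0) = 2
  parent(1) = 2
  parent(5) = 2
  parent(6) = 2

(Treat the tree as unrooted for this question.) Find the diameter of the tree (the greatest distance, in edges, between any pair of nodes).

4

A longest path is 14–8–2–1–11, with 4 edges.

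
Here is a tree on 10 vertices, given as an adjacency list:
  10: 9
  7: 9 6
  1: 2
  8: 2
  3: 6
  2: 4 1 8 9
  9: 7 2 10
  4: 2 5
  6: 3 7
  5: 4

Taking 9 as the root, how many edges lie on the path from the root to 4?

Climbing from 4 to the root: 4 → 2 → 9. That's 2 steps.

2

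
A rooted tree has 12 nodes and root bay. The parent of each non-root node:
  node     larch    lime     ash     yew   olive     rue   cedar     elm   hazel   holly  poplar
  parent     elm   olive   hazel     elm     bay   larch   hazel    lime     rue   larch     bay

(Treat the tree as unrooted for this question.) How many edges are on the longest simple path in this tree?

A longest path is cedar - hazel - rue - larch - elm - lime - olive - bay - poplar, with 8 edges.

8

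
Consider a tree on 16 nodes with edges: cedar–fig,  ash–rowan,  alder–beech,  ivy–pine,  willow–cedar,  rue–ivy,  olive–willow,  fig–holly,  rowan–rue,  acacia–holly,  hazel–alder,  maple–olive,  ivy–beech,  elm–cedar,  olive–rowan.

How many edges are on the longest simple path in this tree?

11

Starting from acacia, a farthest node is hazel at distance 11.
One longest path: acacia–holly–fig–cedar–willow–olive–rowan–rue–ivy–beech–alder–hazel.
So the diameter is 11.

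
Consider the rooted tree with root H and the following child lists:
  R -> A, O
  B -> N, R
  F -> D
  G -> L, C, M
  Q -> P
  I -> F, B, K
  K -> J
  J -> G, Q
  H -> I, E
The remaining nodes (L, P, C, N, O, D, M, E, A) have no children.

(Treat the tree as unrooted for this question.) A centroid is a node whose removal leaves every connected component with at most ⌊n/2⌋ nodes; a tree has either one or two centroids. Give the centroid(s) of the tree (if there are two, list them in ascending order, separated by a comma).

If I is removed the pieces have sizes 8, 5, 2, 2, all ≤ ⌊18/2⌋ = 9.
Every other node leaves some component of size > 9, so the centroid is unique.

I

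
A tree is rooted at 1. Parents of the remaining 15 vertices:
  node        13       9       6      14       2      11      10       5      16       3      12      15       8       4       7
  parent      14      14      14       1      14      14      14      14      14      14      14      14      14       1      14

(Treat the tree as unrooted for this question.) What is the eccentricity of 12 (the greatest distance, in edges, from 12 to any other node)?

3

The node farthest from 12 is 4, via 12 – 14 – 1 – 4 — 3 edges.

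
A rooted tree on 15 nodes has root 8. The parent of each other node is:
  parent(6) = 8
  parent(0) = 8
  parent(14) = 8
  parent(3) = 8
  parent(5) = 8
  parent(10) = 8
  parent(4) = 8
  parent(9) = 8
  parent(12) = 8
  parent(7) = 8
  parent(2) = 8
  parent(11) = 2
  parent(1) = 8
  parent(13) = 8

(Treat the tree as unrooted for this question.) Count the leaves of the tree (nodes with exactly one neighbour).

Exactly 13 nodes have a single neighbour: 0, 1, 3, 4, 5, 6, 7, 9, 10, 11, 12, 13, 14.

13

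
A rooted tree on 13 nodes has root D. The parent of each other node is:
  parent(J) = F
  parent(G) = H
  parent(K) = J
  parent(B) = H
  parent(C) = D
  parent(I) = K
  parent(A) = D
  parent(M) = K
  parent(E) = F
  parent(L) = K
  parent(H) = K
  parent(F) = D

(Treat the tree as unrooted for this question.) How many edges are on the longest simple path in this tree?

Starting from A, a farthest node is B at distance 6.
One longest path: A–D–F–J–K–H–B.
So the diameter is 6.

6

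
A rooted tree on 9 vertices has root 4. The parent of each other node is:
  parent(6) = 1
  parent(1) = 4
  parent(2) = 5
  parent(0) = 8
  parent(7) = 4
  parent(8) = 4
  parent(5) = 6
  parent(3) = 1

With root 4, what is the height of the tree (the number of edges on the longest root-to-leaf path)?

4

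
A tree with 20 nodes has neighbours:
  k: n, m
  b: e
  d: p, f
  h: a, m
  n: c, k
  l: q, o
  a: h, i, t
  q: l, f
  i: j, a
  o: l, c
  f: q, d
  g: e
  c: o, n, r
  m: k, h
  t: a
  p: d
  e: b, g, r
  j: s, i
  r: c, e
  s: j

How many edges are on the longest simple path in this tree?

14

BFS from s reaches p last, at distance 14; BFS from p confirms no node is farther.
Path: s–j–i–a–h–m–k–n–c–o–l–q–f–d–p.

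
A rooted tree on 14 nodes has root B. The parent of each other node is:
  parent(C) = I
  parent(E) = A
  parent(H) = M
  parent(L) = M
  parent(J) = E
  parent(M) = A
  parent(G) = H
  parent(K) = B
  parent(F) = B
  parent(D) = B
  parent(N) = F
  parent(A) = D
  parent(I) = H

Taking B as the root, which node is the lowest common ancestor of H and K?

B

H's ancestor chain is H, M, A, D, B and K's is K, B; they first meet at B.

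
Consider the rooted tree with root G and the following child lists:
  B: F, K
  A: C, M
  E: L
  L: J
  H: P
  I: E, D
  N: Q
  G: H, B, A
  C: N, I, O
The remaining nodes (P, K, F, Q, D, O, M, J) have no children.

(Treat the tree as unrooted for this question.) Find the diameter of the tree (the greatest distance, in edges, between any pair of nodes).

8

BFS from P reaches J last, at distance 8; BFS from J confirms no node is farther.
Path: P–H–G–A–C–I–E–L–J.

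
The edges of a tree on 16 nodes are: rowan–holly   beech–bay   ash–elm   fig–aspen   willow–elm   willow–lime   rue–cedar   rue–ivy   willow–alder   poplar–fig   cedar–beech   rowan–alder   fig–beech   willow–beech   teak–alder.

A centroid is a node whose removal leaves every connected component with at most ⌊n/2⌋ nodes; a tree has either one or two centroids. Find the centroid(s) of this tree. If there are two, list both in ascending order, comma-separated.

beech, willow

If willow is removed the pieces have sizes 8, 4, 2, 1, all ≤ ⌊16/2⌋ = 8.
Its neighbour beech also leaves a largest component of size 8, so both are centroids.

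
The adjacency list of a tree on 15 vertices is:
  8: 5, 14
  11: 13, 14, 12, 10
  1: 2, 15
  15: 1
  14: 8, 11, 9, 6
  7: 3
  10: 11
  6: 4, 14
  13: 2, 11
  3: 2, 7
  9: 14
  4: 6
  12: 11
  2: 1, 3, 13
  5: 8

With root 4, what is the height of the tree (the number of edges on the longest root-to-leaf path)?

7

7 sits deepest: 4 – 6 – 14 – 11 – 13 – 2 – 3 – 7 — 7 edges from the root.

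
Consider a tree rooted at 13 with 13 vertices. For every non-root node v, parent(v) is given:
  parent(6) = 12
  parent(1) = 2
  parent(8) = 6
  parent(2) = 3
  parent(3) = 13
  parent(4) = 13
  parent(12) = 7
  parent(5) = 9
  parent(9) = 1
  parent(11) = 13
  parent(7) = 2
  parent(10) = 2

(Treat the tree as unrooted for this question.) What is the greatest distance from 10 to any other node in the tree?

Distances from 10 peak at 5, attained at 8.
10–2–7–12–6–8

5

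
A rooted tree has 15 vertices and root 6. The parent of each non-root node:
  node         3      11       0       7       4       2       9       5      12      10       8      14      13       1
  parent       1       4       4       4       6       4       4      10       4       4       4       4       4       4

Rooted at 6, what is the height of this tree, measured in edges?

3

The longest root-to-leaf path is 6 – 4 – 1 – 3 (3 edges).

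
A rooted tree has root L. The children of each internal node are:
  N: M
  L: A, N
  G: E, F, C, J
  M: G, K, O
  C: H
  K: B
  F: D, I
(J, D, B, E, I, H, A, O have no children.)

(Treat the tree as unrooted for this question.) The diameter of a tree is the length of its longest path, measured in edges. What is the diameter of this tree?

BFS from A reaches H last, at distance 6; BFS from H confirms no node is farther.
Path: A-L-N-M-G-C-H.

6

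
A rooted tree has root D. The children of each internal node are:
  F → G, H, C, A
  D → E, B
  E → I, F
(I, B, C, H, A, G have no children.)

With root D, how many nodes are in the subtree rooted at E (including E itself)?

E's subtree: {E, F, I, C, A, G, H}, size 7.

7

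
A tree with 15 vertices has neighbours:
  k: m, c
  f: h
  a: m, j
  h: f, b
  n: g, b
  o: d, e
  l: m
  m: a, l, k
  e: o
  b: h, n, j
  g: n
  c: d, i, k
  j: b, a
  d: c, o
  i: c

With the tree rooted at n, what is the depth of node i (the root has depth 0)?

Path from n to i: n → b → j → a → m → k → c → i, which has 7 edges.

7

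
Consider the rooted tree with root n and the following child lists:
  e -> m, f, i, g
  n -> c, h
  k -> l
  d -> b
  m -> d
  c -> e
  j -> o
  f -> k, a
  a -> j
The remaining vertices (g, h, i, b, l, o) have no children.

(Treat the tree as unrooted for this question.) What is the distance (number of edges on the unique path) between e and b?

Walking from e: e - m - d - b. Length 3.

3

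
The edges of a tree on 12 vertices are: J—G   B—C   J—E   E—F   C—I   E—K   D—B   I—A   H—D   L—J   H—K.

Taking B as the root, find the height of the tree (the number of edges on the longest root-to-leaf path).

6

A deepest node is G, reached by B – D – H – K – E – J – G.
That path has 6 edges, so the height is 6.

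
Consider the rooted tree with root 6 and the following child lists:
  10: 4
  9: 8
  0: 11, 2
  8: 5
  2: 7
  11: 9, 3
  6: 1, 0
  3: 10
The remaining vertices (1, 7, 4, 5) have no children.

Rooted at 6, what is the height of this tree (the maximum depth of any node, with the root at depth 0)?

5

5 sits deepest: 6-0-11-9-8-5 — 5 edges from the root.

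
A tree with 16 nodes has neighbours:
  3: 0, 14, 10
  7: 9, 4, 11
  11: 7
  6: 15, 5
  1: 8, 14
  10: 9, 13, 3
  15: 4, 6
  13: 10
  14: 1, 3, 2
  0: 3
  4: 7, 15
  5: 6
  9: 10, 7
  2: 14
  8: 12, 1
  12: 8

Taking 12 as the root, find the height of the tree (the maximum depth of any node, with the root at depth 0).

A deepest node is 5, reached by 12-8-1-14-3-10-9-7-4-15-6-5.
That path has 11 edges, so the height is 11.

11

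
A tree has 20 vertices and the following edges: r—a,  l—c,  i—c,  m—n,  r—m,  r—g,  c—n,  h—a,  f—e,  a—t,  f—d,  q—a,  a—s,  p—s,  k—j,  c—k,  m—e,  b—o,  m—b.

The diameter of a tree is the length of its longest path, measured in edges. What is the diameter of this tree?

A longest path is j - k - c - n - m - r - a - s - p, with 8 edges.

8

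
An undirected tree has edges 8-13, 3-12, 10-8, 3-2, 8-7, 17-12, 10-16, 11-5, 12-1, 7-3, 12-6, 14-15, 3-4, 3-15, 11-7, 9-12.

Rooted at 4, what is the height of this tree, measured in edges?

5

A deepest node is 16, reached by 4 – 3 – 7 – 8 – 10 – 16.
That path has 5 edges, so the height is 5.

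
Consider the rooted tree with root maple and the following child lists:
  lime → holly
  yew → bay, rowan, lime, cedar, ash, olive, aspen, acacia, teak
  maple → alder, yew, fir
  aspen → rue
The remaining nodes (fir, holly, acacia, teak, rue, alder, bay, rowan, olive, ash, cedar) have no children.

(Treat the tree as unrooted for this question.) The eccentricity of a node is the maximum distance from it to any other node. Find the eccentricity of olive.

The node farthest from olive is fir (holly, alder, rue also at distance 3), via olive – yew – maple – fir — 3 edges.

3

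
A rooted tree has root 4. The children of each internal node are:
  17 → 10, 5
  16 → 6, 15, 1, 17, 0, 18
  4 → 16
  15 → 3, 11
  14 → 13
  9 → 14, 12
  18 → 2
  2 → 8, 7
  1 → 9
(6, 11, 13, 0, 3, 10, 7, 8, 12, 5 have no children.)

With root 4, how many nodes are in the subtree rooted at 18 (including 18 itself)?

4

18's subtree: {18, 2, 8, 7}, size 4.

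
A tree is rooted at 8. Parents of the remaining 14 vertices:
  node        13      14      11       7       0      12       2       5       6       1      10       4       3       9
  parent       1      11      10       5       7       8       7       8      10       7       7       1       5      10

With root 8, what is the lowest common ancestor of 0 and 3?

Path 0→root: 0 7 5 8; path 3→root: 3 5 8.
First common node: 5.

5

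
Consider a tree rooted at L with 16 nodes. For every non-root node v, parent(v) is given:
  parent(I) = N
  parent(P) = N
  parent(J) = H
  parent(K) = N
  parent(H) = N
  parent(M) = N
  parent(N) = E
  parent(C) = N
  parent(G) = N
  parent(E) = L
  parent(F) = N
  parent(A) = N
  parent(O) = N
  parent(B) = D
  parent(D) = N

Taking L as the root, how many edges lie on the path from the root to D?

3

Path from L to D: L – E – N – D, which has 3 edges.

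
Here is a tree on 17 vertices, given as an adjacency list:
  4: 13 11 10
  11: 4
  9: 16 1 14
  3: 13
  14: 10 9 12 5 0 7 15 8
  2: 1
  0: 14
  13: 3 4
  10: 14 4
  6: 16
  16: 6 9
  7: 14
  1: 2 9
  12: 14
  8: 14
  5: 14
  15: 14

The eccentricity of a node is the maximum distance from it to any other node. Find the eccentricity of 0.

5

Distances from 0 peak at 5, attained at 3.
0–14–10–4–13–3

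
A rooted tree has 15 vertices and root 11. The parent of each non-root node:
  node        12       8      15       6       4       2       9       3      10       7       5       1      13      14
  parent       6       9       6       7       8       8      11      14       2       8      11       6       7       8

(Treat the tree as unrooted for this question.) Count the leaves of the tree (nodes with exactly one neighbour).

8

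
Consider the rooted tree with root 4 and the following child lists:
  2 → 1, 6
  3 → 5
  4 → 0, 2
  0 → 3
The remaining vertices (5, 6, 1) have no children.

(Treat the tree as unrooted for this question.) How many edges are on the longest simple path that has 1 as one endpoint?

5

The node farthest from 1 is 5, via 1–2–4–0–3–5 — 5 edges.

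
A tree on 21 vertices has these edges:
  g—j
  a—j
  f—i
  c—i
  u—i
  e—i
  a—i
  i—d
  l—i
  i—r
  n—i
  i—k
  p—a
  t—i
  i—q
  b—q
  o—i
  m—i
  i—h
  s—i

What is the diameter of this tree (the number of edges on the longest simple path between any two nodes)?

5

A longest path is g-j-a-i-q-b, with 5 edges.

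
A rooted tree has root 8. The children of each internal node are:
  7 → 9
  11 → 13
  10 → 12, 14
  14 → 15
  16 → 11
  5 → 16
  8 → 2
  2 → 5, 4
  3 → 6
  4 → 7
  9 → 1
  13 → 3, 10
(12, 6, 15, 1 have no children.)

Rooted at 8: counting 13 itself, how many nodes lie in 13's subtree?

13's subtree: {13, 3, 10, 6, 14, 12, 15}, size 7.

7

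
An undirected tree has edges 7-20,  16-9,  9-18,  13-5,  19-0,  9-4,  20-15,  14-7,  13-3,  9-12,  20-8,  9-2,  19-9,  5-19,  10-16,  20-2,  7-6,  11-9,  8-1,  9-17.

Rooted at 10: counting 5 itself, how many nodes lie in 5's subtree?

The subtree rooted at 5 contains: 5, 13, 3 — 3 nodes.

3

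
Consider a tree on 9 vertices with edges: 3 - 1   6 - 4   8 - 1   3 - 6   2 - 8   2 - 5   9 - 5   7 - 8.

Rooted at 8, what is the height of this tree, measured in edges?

4

4 sits deepest: 8 – 1 – 3 – 6 – 4 — 4 edges from the root.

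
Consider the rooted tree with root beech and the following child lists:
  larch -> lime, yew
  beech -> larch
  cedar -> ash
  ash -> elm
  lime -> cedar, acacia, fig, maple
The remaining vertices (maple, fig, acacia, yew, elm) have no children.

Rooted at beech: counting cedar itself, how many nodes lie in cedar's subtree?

Descendants of cedar (including itself): cedar, ash, elm. That's 3.

3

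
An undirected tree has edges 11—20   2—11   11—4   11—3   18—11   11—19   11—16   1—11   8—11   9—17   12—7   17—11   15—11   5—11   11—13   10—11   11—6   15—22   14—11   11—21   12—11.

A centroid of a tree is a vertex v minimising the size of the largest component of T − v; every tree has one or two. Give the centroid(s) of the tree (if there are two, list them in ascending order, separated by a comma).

Delete 11: the remaining components have sizes 2, 2, 2, 1, 1, 1, 1, 1, 1, 1, 1, 1, 1, 1, 1, 1, 1, 1. Max 2 ≤ 11, so 11 is a centroid.
Every other node leaves some component of size > 11, so the centroid is unique.

11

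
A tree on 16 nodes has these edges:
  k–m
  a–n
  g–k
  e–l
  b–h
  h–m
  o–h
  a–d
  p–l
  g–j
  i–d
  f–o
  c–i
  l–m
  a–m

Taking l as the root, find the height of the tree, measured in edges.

The longest root-to-leaf path is l → m → a → d → i → c (5 edges).

5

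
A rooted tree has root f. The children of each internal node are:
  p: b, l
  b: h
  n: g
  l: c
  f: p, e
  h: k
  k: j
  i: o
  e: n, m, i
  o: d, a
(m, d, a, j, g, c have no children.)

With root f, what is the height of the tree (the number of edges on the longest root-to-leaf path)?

A deepest node is j, reached by f → p → b → h → k → j.
That path has 5 edges, so the height is 5.

5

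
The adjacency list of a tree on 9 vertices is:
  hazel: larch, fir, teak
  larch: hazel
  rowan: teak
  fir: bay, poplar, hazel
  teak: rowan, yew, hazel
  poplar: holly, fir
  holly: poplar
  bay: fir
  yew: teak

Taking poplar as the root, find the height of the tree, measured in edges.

4

A deepest node is rowan, reached by poplar–fir–hazel–teak–rowan.
That path has 4 edges, so the height is 4.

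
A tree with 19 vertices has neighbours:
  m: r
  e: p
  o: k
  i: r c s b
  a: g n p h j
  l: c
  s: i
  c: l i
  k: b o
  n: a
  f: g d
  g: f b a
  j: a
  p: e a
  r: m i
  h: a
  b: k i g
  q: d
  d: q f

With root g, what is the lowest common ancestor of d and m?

Path d→root: d f g; path m→root: m r i b g.
First common node: g.

g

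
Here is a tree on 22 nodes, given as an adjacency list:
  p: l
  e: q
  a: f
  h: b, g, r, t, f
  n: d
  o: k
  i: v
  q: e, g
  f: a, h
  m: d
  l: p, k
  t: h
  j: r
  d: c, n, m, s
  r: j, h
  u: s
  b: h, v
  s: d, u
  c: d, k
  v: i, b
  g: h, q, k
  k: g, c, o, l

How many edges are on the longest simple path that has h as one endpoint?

6

Distances from h peak at 6, attained at u.
h-g-k-c-d-s-u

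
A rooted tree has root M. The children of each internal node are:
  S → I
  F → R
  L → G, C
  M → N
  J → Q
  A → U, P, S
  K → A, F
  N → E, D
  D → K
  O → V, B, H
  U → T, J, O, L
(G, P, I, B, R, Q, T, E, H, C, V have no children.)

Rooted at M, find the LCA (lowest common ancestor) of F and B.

K

F's ancestor chain is F, K, D, N, M and B's is B, O, U, A, K, D, N, M; they first meet at K.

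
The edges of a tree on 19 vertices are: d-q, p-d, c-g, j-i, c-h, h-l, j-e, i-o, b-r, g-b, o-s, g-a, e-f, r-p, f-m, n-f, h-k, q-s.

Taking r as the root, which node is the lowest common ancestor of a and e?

r

Ancestors of a (toward the root): a, g, b, r.
Ancestors of e: e, j, i, o, s, q, d, p, r.
The deepest node appearing in both lists is r.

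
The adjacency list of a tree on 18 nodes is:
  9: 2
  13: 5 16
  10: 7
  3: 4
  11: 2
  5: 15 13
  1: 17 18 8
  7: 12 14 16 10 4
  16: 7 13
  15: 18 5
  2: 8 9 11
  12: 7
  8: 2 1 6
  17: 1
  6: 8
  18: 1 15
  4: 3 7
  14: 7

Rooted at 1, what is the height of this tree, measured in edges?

The longest root-to-leaf path is 1-18-15-5-13-16-7-4-3 (8 edges).

8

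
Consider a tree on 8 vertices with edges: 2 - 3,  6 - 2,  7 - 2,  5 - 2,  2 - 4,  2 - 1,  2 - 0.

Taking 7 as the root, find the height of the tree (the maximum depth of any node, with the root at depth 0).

A deepest node is 0, reached by 7 – 2 – 0.
That path has 2 edges, so the height is 2.

2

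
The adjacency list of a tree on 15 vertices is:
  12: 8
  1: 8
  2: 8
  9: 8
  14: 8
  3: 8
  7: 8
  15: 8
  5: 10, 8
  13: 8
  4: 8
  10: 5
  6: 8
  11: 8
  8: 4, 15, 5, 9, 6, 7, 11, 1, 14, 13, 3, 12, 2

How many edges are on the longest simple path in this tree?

3

BFS from 10 reaches 11 last, at distance 3; BFS from 11 confirms no node is farther.
Path: 10 - 5 - 8 - 11.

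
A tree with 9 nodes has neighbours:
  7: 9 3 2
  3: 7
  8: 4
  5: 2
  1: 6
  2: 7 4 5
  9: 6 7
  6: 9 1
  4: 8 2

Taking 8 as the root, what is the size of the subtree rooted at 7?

5

Descendants of 7 (including itself): 7, 9, 3, 6, 1. That's 5.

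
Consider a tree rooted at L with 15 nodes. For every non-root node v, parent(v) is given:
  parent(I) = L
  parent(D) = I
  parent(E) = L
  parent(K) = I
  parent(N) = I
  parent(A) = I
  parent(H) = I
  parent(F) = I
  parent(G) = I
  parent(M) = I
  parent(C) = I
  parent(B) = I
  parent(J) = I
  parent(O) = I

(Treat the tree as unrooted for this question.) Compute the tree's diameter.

3

A longest path is E – L – I – O, with 3 edges.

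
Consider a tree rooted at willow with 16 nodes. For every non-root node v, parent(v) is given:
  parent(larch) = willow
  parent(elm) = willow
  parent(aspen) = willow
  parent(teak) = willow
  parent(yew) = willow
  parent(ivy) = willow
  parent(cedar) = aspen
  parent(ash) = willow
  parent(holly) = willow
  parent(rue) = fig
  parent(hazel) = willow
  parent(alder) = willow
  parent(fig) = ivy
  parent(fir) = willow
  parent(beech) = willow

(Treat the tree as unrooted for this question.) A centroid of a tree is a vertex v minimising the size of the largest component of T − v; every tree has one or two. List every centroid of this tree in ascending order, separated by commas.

willow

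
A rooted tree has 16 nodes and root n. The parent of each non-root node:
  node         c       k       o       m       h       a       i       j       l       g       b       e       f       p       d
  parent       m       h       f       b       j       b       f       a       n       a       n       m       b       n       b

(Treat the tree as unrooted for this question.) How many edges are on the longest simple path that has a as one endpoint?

Distances from a peak at 3, attained at i (e, l, c, o, k, p also at distance 3).
a–b–f–i

3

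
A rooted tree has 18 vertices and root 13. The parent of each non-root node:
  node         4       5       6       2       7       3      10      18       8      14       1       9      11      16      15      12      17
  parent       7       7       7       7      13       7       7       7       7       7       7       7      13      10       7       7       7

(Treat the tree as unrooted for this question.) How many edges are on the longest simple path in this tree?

4

Starting from 11, a farthest node is 16 at distance 4.
One longest path: 11 – 13 – 7 – 10 – 16.
So the diameter is 4.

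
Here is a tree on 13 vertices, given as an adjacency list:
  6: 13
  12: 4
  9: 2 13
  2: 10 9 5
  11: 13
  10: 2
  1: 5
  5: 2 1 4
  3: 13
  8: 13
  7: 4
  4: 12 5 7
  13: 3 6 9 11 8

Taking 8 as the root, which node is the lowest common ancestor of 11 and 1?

11's ancestor chain is 11, 13, 8 and 1's is 1, 5, 2, 9, 13, 8; they first meet at 13.

13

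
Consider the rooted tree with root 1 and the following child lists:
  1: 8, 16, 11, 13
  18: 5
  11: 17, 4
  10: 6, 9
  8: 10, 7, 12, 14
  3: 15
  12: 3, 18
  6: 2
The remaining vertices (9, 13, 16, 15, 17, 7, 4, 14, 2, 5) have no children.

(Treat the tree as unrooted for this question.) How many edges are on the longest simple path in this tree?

BFS from 4 reaches 2 last, at distance 6; BFS from 2 confirms no node is farther.
Path: 4 - 11 - 1 - 8 - 10 - 6 - 2.

6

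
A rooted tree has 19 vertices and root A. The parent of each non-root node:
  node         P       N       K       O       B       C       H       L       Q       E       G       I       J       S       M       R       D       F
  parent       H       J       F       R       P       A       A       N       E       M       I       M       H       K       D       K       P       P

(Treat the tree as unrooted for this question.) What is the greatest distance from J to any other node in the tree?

A farthest node from J is Q (O, G also at distance 6).
The path J–H–P–D–M–E–Q has 6 edges.

6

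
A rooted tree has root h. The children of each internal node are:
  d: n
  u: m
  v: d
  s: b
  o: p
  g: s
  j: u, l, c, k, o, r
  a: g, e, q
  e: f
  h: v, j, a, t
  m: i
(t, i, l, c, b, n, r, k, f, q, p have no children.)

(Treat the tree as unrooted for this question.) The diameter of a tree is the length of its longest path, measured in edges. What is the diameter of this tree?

A longest path is i – m – u – j – h – a – g – s – b, with 8 edges.

8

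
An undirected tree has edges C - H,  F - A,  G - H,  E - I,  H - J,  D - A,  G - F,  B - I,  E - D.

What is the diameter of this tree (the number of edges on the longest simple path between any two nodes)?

8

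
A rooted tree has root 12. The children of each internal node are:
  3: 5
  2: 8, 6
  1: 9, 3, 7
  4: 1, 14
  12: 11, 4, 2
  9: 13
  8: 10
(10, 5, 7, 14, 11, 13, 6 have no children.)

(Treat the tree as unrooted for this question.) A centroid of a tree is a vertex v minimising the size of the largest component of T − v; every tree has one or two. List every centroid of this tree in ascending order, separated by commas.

Delete 4: the remaining components have sizes 6, 6, 1. Max 6 ≤ 7, so 4 is a centroid.
Every other node leaves some component of size > 7, so the centroid is unique.

4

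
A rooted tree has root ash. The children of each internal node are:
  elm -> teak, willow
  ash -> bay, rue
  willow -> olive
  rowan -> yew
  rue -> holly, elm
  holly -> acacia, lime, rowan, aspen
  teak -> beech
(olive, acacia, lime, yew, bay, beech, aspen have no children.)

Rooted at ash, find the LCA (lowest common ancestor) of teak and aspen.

rue

teak's ancestor chain is teak, elm, rue, ash and aspen's is aspen, holly, rue, ash; they first meet at rue.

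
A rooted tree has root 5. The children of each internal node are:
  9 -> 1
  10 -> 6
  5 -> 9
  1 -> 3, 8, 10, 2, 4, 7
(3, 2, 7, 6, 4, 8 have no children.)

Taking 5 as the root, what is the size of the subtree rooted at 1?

The subtree rooted at 1 contains: 1, 2, 3, 8, 4, 10, 7, 6 — 8 nodes.

8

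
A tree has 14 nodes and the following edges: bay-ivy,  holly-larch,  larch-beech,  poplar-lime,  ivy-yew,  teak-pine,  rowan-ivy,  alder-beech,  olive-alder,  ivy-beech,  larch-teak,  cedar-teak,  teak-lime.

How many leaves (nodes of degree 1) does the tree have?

8

Exactly 8 nodes have a single neighbour: bay, cedar, holly, olive, pine, poplar, rowan, yew.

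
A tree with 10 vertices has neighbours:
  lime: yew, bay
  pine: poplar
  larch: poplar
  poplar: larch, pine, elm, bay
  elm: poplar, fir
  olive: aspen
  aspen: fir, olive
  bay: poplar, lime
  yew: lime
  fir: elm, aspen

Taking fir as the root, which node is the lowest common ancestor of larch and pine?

Path larch→root: larch poplar elm fir; path pine→root: pine poplar elm fir.
First common node: poplar.

poplar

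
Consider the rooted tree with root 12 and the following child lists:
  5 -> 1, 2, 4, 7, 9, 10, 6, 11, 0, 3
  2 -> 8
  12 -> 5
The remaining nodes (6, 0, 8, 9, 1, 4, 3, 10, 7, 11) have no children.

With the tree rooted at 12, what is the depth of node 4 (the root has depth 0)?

12 → 5 → 4 — 2 edges.

2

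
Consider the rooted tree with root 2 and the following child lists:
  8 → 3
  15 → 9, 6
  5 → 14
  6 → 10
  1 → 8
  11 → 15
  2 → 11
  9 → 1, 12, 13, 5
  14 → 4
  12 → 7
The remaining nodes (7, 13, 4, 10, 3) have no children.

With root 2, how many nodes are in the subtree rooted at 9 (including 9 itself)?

Descendants of 9 (including itself): 9, 1, 5, 12, 13, 8, 14, 7, 3, 4. That's 10.

10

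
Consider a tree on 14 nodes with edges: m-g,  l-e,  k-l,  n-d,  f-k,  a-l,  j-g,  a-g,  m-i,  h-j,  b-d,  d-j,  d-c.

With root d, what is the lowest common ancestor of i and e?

g

i's ancestor chain is i, m, g, j, d and e's is e, l, a, g, j, d; they first meet at g.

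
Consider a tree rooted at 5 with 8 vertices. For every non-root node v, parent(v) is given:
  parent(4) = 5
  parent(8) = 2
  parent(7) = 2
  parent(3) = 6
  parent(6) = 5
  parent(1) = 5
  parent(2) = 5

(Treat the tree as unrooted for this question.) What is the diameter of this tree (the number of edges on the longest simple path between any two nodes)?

A longest path is 8 - 2 - 5 - 6 - 3, with 4 edges.

4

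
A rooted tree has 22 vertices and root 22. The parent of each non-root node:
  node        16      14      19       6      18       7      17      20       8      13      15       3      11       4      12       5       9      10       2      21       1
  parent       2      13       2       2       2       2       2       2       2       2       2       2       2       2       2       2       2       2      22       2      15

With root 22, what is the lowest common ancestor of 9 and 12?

Ancestors of 9 (toward the root): 9, 2, 22.
Ancestors of 12: 12, 2, 22.
The deepest node appearing in both lists is 2.

2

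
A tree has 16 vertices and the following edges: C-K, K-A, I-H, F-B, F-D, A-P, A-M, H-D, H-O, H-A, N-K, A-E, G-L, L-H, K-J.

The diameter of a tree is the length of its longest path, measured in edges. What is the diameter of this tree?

6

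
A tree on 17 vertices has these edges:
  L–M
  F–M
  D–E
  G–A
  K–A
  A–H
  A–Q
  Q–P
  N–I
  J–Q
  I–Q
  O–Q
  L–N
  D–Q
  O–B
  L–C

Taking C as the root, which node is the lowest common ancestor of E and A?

Q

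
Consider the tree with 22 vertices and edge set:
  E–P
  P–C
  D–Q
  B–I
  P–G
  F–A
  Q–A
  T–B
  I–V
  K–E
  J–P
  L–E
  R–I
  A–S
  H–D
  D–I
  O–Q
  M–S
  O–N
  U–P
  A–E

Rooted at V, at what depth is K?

6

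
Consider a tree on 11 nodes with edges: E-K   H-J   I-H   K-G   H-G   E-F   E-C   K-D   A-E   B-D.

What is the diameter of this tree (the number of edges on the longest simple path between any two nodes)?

BFS from F reaches J last, at distance 5; BFS from J confirms no node is farther.
Path: F-E-K-G-H-J.

5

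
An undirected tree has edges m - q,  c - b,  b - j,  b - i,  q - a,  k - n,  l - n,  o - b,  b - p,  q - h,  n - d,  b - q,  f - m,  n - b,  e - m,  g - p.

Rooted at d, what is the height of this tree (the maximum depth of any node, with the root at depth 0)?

5

The longest root-to-leaf path is d–n–b–q–m–f (5 edges).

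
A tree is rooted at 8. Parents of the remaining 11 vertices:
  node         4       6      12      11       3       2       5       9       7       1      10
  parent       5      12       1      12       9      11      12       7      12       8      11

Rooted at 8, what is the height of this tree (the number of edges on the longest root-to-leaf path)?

5

A deepest node is 3, reached by 8-1-12-7-9-3.
That path has 5 edges, so the height is 5.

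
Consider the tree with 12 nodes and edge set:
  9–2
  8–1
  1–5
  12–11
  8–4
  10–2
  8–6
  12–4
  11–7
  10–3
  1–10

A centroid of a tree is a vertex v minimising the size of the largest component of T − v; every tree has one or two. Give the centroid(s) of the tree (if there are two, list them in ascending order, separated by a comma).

Delete 8: the remaining components have sizes 6, 4, 1. Max 6 ≤ 6, so 8 is a centroid.
1 is adjacent to 8 and is also a centroid (the largest component after removing it is likewise 6).

1, 8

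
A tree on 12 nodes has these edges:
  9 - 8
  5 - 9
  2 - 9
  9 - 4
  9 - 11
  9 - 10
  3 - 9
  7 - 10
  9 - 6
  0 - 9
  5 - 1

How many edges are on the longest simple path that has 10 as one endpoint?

3

A farthest node from 10 is 1.
The path 10 – 9 – 5 – 1 has 3 edges.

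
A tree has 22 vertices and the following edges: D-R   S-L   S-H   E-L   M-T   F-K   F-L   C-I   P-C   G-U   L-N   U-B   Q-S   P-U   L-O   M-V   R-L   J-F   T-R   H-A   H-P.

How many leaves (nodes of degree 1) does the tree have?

12

The leaves are A, B, D, E, G, I, J, K, N, O, Q, V.
That is 12 leaves.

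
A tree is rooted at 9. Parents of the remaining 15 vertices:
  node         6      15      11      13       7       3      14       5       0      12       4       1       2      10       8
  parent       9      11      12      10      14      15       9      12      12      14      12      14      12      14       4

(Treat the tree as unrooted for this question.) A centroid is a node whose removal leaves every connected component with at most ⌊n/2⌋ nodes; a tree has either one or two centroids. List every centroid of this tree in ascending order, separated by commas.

12

Delete 12: the remaining components have sizes 7, 3, 2, 1, 1, 1. Max 7 ≤ 8, so 12 is a centroid.
Every other node leaves some component of size > 8, so the centroid is unique.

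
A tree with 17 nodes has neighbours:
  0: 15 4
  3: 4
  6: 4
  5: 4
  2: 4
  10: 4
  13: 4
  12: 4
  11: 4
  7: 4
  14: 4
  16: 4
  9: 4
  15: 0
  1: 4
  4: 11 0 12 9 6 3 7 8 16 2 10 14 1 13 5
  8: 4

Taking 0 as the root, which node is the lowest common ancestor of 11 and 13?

4

Ancestors of 11 (toward the root): 11, 4, 0.
Ancestors of 13: 13, 4, 0.
The deepest node appearing in both lists is 4.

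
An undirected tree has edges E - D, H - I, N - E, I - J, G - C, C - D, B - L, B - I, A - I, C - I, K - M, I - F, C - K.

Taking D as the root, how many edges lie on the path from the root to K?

2

Climbing from K to the root: K → C → D. That's 2 steps.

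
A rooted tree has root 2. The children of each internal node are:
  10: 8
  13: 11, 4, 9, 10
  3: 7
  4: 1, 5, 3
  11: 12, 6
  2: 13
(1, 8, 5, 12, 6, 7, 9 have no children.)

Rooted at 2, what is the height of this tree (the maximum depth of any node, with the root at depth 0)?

The longest root-to-leaf path is 2 → 13 → 4 → 3 → 7 (4 edges).

4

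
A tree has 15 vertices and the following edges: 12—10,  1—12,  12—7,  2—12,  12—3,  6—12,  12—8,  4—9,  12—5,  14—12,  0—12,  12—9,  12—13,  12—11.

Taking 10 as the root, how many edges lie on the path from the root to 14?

10–12–14 — 2 edges.

2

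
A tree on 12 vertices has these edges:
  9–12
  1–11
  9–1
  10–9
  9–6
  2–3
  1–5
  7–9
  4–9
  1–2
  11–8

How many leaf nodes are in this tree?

The leaves are 3, 4, 5, 6, 7, 8, 10, 12.
That is 8 leaves.

8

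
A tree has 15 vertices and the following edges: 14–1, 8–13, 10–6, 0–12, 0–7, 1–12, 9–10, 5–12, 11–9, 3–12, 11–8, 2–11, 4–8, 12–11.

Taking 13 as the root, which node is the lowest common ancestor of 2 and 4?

2's ancestor chain is 2, 11, 8, 13 and 4's is 4, 8, 13; they first meet at 8.

8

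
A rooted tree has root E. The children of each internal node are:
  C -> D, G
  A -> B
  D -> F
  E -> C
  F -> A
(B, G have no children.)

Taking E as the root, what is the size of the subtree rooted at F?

The subtree rooted at F contains: F, A, B — 3 nodes.

3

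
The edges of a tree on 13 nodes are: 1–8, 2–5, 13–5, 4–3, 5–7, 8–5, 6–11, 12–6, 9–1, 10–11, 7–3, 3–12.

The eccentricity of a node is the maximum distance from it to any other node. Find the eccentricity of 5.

The node farthest from 5 is 10, via 5-7-3-12-6-11-10 — 6 edges.

6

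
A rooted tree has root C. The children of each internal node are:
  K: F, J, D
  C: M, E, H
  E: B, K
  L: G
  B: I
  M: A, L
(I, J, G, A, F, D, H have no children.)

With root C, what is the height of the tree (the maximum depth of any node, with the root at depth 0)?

3

The longest root-to-leaf path is C – E – K – F (3 edges).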